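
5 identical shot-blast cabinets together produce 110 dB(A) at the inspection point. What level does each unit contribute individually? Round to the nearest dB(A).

103 dB(A)

For N identical incoherent sources L_total = L₁ + 10·log₁₀ N, so L₁ = 110 − 10·log₁₀(5) = 110 − 6.990.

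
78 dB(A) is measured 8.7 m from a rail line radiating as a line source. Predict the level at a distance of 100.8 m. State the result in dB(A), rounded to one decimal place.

67.4 dB(A)

For a line source, L₂ = L₁ − 10·log₁₀(r₂/r₁).
L₂ = 78 − 10·log₁₀(100.8/8.7) = 78 − 10.639 = 67.36 dB(A).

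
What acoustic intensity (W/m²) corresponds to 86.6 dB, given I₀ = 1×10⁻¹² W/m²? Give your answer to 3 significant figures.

L = 10·log₁₀(I/I₀) ⇒ I = I₀·10^(L/10) = 10⁻¹² × 10^8.66.

0.000457 W/m²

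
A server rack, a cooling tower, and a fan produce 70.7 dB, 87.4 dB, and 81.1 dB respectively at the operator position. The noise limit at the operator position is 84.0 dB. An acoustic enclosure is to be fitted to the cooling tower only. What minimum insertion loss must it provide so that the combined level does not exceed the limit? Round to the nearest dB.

7 dB

Everything except the cooling tower sums to 10^(70.7/10) + 10^(81.1/10) = 1.406e+08 in linear terms, 81.48 dB.
To meet 84.0 dB overall, the treated cooling tower may contribute at most 10^(84.0/10) − 1.406e+08 = 1.106e+08, i.e. 80.44 dB.
So the cooling tower must be reduced from 87.4 to 80.44 dB: IL = 6.96 dB.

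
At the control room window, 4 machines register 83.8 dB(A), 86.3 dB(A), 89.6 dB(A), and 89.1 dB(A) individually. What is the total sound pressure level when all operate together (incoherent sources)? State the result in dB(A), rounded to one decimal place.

Incoherent sources combine by intensity addition: L_total = 10·log₁₀(Σ 10^(L_i/10)).
Σ 10^(L/10) = 10^(83.8/10) + 10^(86.3/10) + 10^(89.6/10) + 10^(89.1/10) = 2.391e+09.
L_total = 10·log₁₀(2.391e+09) = 93.79 dB(A).

93.8 dB(A)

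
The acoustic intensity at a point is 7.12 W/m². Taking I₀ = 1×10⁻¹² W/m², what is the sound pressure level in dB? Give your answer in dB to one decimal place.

L = 10·log₁₀(I/I₀) = 10·log₁₀(7.12/10⁻¹²) = 10·log₁₀(7.12×10^12).
L = 10·(0.8525 + 12) = 128.52 dB.

128.5 dB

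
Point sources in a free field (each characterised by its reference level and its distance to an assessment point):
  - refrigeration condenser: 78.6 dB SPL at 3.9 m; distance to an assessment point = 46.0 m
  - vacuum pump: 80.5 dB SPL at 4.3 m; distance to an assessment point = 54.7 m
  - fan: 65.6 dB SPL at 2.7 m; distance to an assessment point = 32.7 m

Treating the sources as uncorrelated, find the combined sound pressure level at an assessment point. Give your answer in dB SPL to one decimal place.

60.9 dB SPL

Apply inverse-square spreading to bring every level to the receiver, then sum 10^(L/10).
refrigeration condenser: 78.6 − 20·log₁₀(46.0/3.9) = 78.6 − 21.43 = 57.17 dB SPL.
vacuum pump: 80.5 − 20·log₁₀(54.7/4.3) = 80.5 − 22.09 = 58.41 dB SPL.
fan: 65.6 − 20·log₁₀(32.7/2.7) = 65.6 − 21.66 = 43.94 dB SPL.
Σ 10^(L/10) = 1.239e+06 → L_total = 10·log₁₀(1.239e+06) = 60.93 dB SPL.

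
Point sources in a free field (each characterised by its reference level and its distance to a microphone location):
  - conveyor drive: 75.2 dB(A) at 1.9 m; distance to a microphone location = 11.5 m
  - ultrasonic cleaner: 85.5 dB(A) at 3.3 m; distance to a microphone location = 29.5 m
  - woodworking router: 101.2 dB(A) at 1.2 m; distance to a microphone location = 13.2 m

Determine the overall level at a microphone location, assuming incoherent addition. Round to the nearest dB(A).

Apply inverse-square spreading to bring every level to the receiver, then sum 10^(L/10).
conveyor drive: 75.2 − 20·log₁₀(11.5/1.9) = 75.2 − 15.64 = 59.56 dB(A).
ultrasonic cleaner: 85.5 − 20·log₁₀(29.5/3.3) = 85.5 − 19.03 = 66.47 dB(A).
woodworking router: 101.2 − 20·log₁₀(13.2/1.2) = 101.2 − 20.83 = 80.37 dB(A).
Σ 10^(L/10) = 1.143e+08 → L_total = 10·log₁₀(1.143e+08) = 80.58 dB(A).

81 dB(A)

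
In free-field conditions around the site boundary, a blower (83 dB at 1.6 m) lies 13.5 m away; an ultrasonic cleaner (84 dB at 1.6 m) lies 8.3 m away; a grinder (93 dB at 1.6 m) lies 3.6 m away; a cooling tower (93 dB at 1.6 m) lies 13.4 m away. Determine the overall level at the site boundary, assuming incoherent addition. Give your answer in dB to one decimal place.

86.4 dB

Apply inverse-square spreading to bring every level to the receiver, then sum 10^(L/10).
blower: 83 − 20·log₁₀(13.5/1.6) = 83 − 18.52 = 64.48 dB.
ultrasonic cleaner: 84 − 20·log₁₀(8.3/1.6) = 84 − 14.30 = 69.70 dB.
grinder: 93 − 20·log₁₀(3.6/1.6) = 93 − 7.04 = 85.96 dB.
cooling tower: 93 − 20·log₁₀(13.4/1.6) = 93 − 18.46 = 74.54 dB.
Σ 10^(L/10) = 4.347e+08 → L_total = 10·log₁₀(4.347e+08) = 86.38 dB.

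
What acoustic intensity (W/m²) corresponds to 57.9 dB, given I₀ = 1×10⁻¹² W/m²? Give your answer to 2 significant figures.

6.2e-07 W/m²

L = 10·log₁₀(I/I₀) ⇒ I = I₀·10^(L/10) = 10⁻¹² × 10^5.79.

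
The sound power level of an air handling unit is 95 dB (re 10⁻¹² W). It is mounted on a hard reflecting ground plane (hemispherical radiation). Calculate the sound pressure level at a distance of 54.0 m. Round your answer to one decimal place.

52.4 dB

Free-field hemispherical radiation: L_p = L_w − 10·log₁₀(2π·r²), r = 54.0 m.
2π·r² = 1.832e+04 m², 10·log₁₀ of that is 42.630 dB.
L_p = 95 − 42.630 = 52.37 dB.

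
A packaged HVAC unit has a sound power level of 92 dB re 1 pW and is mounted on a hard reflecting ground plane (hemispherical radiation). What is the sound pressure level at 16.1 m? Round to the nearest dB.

60 dB

L_p = L_w − 10·log₁₀(2π·r²) with r = 16.1 m.
2π·r² = 1629 m², 10·log₁₀ of that is 32.118 dB.
L_p = 92 − 32.118 = 59.88 dB.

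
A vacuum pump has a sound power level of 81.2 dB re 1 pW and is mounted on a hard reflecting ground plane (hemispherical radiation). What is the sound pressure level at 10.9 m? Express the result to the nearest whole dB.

52 dB

L_p = L_w − 10·log₁₀(2π·r²) with r = 10.9 m.
2π·r² = 746.5 m², 10·log₁₀ of that is 28.730 dB.
L_p = 81.2 − 28.730 = 52.47 dB.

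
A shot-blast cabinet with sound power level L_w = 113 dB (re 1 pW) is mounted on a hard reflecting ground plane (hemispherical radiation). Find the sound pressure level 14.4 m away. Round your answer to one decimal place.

The power spreads over a hemisphere of area 2π·r², so L_p = L_w − 10·log₁₀(2π·r²).
2π·r² = 1303 m², 10·log₁₀ of that is 31.149 dB.
L_p = 113 − 31.149 = 81.85 dB.

81.9 dB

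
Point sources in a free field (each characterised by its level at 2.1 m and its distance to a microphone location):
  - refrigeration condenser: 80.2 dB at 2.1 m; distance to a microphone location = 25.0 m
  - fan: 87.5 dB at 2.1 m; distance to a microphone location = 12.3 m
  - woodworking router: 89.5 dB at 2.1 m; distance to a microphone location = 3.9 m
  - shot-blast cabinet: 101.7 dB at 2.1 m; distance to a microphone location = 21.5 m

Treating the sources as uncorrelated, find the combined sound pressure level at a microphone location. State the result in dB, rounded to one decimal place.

86.2 dB

Apply inverse-square spreading to bring every level to the receiver, then sum 10^(L/10).
refrigeration condenser: 80.2 − 20·log₁₀(25.0/2.1) = 80.2 − 21.51 = 58.69 dB.
fan: 87.5 − 20·log₁₀(12.3/2.1) = 87.5 − 15.35 = 72.15 dB.
woodworking router: 89.5 − 20·log₁₀(3.9/2.1) = 89.5 − 5.38 = 84.12 dB.
shot-blast cabinet: 101.7 − 20·log₁₀(21.5/2.1) = 101.7 − 20.20 = 81.50 dB.
Σ 10^(L/10) = 4.167e+08 → L_total = 10·log₁₀(4.167e+08) = 86.20 dB.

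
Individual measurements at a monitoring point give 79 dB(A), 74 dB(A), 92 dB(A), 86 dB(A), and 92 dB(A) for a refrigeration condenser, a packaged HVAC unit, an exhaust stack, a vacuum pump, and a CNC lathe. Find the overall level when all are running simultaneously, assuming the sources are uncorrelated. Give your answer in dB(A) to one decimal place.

Incoherent sources combine by intensity addition: L_total = 10·log₁₀(Σ 10^(L_i/10)).
Σ 10^(L/10) = 10^(79/10) + 10^(74/10) + 10^(92/10) + 10^(86/10) + 10^(92/10) = 3.672e+09.
L_total = 10·log₁₀(3.672e+09) = 95.65 dB(A).

95.6 dB(A)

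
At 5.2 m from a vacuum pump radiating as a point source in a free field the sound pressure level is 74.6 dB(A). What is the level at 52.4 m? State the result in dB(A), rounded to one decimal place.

For a point source, L₂ = L₁ − 20·log₁₀(r₂/r₁).
L₂ = 74.6 − 20·log₁₀(52.4/5.2) = 74.6 − 20.067 = 54.53 dB(A).

54.5 dB(A)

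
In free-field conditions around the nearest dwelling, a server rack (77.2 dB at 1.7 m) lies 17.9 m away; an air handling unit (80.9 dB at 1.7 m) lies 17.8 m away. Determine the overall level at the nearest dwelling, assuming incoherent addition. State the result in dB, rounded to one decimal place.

Propagate each source to the receiver with L = L_ref − 20·log₁₀(r/r_ref), then add intensities.
server rack: 77.2 − 20·log₁₀(17.9/1.7) = 77.2 − 20.45 = 56.75 dB.
air handling unit: 80.9 − 20·log₁₀(17.8/1.7) = 80.9 − 20.40 = 60.50 dB.
Σ 10^(L/10) = 1.596e+06 → L_total = 10·log₁₀(1.596e+06) = 62.03 dB.

62.0 dB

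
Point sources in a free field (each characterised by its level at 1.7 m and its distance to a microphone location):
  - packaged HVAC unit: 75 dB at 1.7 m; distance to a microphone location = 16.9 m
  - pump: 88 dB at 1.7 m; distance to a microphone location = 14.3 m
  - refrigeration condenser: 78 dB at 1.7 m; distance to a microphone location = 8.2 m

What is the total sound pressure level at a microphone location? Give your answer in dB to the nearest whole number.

First find each source's level at the receiver (point-source: −20·log₁₀(r/r_ref)), then combine on an intensity basis.
packaged HVAC unit: 75 − 20·log₁₀(16.9/1.7) = 75 − 19.95 = 55.05 dB.
pump: 88 − 20·log₁₀(14.3/1.7) = 88 − 18.50 = 69.50 dB.
refrigeration condenser: 78 − 20·log₁₀(8.2/1.7) = 78 − 13.67 = 64.33 dB.
Σ 10^(L/10) = 1.195e+07 → L_total = 10·log₁₀(1.195e+07) = 70.77 dB.

71 dB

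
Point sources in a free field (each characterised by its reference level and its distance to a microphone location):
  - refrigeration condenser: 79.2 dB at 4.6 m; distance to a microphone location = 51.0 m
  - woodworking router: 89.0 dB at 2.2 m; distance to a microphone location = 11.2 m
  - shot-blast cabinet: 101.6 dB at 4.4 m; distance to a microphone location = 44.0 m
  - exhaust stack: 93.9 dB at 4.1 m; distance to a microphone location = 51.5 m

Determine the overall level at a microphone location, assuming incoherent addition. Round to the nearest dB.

83 dB

Propagate each source to the receiver with L = L_ref − 20·log₁₀(r/r_ref), then add intensities.
refrigeration condenser: 79.2 − 20·log₁₀(51.0/4.6) = 79.2 − 20.90 = 58.30 dB.
woodworking router: 89.0 − 20·log₁₀(11.2/2.2) = 89.0 − 14.14 = 74.86 dB.
shot-blast cabinet: 101.6 − 20·log₁₀(44.0/4.4) = 101.6 − 20.00 = 81.60 dB.
exhaust stack: 93.9 − 20·log₁₀(51.5/4.1) = 93.9 − 21.98 = 71.92 dB.
Σ 10^(L/10) = 1.914e+08 → L_total = 10·log₁₀(1.914e+08) = 82.82 dB.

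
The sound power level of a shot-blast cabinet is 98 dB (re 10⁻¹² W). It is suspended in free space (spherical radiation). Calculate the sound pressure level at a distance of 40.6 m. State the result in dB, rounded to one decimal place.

54.8 dB

L_p = L_w − 10·log₁₀(4π·r²) with r = 40.6 m.
4π·r² = 2.071e+04 m², 10·log₁₀ of that is 43.163 dB.
L_p = 98 − 43.163 = 54.84 dB.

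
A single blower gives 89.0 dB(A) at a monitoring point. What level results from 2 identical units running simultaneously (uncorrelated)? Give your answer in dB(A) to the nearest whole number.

92 dB(A)

N identical incoherent sources raise the level by 10·log₁₀ N.
L_total = 89.0 + 10·log₁₀(2) = 89.0 + 3.010 = 92.01 dB(A).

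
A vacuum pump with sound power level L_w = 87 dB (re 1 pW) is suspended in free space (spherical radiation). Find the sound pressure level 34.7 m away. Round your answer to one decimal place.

The power spreads over a sphere of area 4π·r², so L_p = L_w − 10·log₁₀(4π·r²).
4π·r² = 1.513e+04 m², 10·log₁₀ of that is 41.799 dB.
L_p = 87 − 41.799 = 45.20 dB.

45.2 dB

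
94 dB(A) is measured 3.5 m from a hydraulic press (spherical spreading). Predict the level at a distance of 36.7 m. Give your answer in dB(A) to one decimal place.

73.6 dB(A)

For a point source, L₂ = L₁ − 20·log₁₀(r₂/r₁).
L₂ = 94 − 20·log₁₀(36.7/3.5) = 94 − 20.412 = 73.59 dB(A).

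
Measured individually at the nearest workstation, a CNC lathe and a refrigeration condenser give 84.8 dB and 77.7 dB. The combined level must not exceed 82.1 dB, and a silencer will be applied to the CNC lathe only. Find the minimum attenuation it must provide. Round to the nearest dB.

Everything except the CNC lathe sums to 10^(77.7/10) = 5.888e+07 in linear terms, 77.70 dB.
The limit corresponds to 10^(82.1/10) = 1.622e+08; subtracting the fixed part leaves 1.033e+08 for the CNC lathe, i.e. 80.14 dB.
Required insertion loss = 84.8 − 80.14 = 4.66 dB.

5 dB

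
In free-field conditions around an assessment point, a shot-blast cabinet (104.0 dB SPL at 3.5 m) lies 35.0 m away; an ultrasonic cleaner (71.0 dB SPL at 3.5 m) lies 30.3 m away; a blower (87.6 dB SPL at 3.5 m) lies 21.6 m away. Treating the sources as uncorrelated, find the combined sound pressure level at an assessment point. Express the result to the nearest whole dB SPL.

84 dB SPL

Apply inverse-square spreading to bring every level to the receiver, then sum 10^(L/10).
shot-blast cabinet: 104.0 − 20·log₁₀(35.0/3.5) = 104.0 − 20.00 = 84.00 dB SPL.
ultrasonic cleaner: 71.0 − 20·log₁₀(30.3/3.5) = 71.0 − 18.75 = 52.25 dB SPL.
blower: 87.6 − 20·log₁₀(21.6/3.5) = 87.6 − 15.81 = 71.79 dB SPL.
Σ 10^(L/10) = 2.665e+08 → L_total = 10·log₁₀(2.665e+08) = 84.26 dB SPL.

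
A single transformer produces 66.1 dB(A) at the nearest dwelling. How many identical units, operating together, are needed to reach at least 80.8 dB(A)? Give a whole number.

30

Need L₁ + 10·log₁₀ N ≥ 80.8, i.e. log₁₀ N ≥ 1.47.
N ≥ 10^(14.7/10) = 29.512, so N = 30.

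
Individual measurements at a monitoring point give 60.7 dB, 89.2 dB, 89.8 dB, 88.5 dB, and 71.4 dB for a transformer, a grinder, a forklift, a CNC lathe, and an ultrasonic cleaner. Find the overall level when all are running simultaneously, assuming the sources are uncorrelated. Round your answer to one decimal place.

For uncorrelated sources the intensities add, so convert each level to linear form, sum, and take 10·log₁₀ of the total.
Σ 10^(L/10) = 10^(60.7/10) + 10^(89.2/10) + 10^(89.8/10) + 10^(88.5/10) + 10^(71.4/10) = 2.510e+09.
L_total = 10·log₁₀(2.510e+09) = 94.00 dB.

94.0 dB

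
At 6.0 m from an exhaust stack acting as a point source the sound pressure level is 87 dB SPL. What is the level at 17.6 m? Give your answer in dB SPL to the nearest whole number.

78 dB SPL

Point-source attenuation: ΔL = 20·log₁₀(r₂/r₁) = 20·log₁₀(17.6/6.0) = 9.347 dB.
L₂ = 87 − 20·log₁₀(17.6/6.0) = 87 − 9.347 = 77.65 dB SPL.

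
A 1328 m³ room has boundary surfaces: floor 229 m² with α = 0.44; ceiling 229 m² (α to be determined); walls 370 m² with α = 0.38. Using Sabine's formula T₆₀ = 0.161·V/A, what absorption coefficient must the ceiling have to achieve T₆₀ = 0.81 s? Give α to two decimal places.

0.10

From T₆₀ = 0.161·V/A, the target T₆₀ = 0.81 s needs A = 0.161·1328/0.81 = 263.96 m².
Absorption from the other surfaces = 229·0.44 + 370·0.38 = 241.36 m², so the ceiling must supply 22.60 m² over 229 m².
α = 22.60/229 = 0.099.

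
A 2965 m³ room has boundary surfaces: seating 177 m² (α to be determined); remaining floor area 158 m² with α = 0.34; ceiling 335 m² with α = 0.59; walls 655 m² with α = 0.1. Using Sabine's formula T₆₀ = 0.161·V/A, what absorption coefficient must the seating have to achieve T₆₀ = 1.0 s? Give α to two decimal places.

A = 0.161·V/T₆₀ = 0.161·2965/1.0 = 477.37 m² sabins.
Absorption from the other surfaces = 158·0.34 + 335·0.59 + 655·0.1 = 316.87 m², so the seating must supply 160.50 m² over 177 m².
α = 160.50/177 = 0.907.

0.91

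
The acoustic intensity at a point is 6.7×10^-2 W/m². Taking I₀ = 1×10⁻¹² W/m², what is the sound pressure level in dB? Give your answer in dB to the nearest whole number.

Dividing by I₀ shifts the exponent by 12: I/I₀ = 6.7×10^10.
L = 10·(0.8261 + 10) = 108.26 dB.

108 dB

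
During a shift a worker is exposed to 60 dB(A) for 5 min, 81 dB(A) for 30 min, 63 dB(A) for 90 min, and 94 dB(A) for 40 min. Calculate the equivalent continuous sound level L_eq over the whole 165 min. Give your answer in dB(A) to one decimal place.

88.0 dB(A)

The energy average is taken in the linear domain: L_eq = 10·log₁₀[(Σ tᵢ·10^(Lᵢ/10))/T], T = 165 min.
Σ tᵢ·10^(Lᵢ/10) = 5·10^(60/10) + 30·10^(81/10) + 90·10^(63/10) + 40·10^(94/10) = 1.044e+11.
L_eq = 10·log₁₀(1.044e+11/165) = 88.01 dB(A).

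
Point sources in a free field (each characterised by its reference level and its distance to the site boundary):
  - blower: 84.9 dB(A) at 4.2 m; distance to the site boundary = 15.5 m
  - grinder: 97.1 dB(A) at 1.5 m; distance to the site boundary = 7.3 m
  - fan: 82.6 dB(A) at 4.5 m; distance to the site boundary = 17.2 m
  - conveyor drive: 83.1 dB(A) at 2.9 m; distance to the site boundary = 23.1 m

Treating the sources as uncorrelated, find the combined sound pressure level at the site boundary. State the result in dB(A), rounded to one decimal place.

84.1 dB(A)

Apply inverse-square spreading to bring every level to the receiver, then sum 10^(L/10).
blower: 84.9 − 20·log₁₀(15.5/4.2) = 84.9 − 11.34 = 73.56 dB(A).
grinder: 97.1 − 20·log₁₀(7.3/1.5) = 97.1 − 13.74 = 83.36 dB(A).
fan: 82.6 − 20·log₁₀(17.2/4.5) = 82.6 − 11.65 = 70.95 dB(A).
conveyor drive: 83.1 − 20·log₁₀(23.1/2.9) = 83.1 − 18.02 = 65.08 dB(A).
Σ 10^(L/10) = 2.549e+08 → L_total = 10·log₁₀(2.549e+08) = 84.06 dB(A).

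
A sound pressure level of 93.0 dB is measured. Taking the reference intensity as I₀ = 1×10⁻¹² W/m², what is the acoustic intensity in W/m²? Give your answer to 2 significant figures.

0.0020 W/m²

I = I₀·10^(L/10) = 10⁻¹² × 10^(93.0/10) = 10^(-2.700).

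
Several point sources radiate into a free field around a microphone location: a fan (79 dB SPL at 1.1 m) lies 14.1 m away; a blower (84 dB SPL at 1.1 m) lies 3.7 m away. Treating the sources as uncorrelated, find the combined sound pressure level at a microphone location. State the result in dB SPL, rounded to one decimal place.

First find each source's level at the receiver (point-source: −20·log₁₀(r/r_ref)), then combine on an intensity basis.
fan: 79 − 20·log₁₀(14.1/1.1) = 79 − 22.16 = 56.84 dB SPL.
blower: 84 − 20·log₁₀(3.7/1.1) = 84 − 10.54 = 73.46 dB SPL.
Σ 10^(L/10) = 2.268e+07 → L_total = 10·log₁₀(2.268e+07) = 73.56 dB SPL.

73.6 dB SPL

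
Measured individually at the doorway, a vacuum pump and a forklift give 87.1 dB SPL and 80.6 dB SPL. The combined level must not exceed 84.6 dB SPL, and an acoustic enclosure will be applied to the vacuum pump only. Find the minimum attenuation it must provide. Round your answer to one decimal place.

4.7 dB

Fixed contribution from the other source: Σ 10^(L/10) = 10^(80.6/10) = 1.148e+08 (80.60 dB SPL).
To meet 84.6 dB SPL overall, the treated vacuum pump may contribute at most 10^(84.6/10) − 1.148e+08 = 1.736e+08, i.e. 82.40 dB SPL.
So the vacuum pump must be reduced from 87.1 to 82.40 dB SPL: IL = 4.70 dB.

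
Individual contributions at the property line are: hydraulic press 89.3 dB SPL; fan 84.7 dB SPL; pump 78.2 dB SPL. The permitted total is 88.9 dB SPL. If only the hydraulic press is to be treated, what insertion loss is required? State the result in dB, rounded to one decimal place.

3.1 dB

The untreated sources together contribute 10^(84.7/10) + 10^(78.2/10) = 3.612e+08, i.e. 85.58 dB SPL.
The limit corresponds to 10^(88.9/10) = 7.762e+08; subtracting the fixed part leaves 4.151e+08 for the hydraulic press, i.e. 86.18 dB SPL.
So the hydraulic press must be reduced from 89.3 to 86.18 dB SPL: IL = 3.12 dB.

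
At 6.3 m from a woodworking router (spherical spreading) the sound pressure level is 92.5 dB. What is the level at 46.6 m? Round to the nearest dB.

Point-source attenuation: ΔL = 20·log₁₀(r₂/r₁) = 20·log₁₀(46.6/6.3) = 17.381 dB.
L₂ = 92.5 − 20·log₁₀(46.6/6.3) = 92.5 − 17.381 = 75.12 dB.

75 dB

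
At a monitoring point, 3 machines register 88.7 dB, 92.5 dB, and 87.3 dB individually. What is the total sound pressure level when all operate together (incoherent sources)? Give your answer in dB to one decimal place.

94.9 dB

For uncorrelated sources the intensities add, so convert each level to linear form, sum, and take 10·log₁₀ of the total.
Σ 10^(L/10) = 10^(88.7/10) + 10^(92.5/10) + 10^(87.3/10) = 3.057e+09.
L_total = 10·log₁₀(3.057e+09) = 94.85 dB.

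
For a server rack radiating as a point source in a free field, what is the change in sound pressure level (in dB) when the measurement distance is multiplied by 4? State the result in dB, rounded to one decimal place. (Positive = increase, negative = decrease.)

-12.0 dB

A point source loses 6 dB per doubling of distance; generally ΔL = −20·log₁₀(r₂/r₁).
ΔL = −20·log₁₀(4) = -12.04 dB.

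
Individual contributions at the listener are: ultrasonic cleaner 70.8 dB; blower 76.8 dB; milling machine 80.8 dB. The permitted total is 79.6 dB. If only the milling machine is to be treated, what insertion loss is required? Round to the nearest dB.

Fixed contribution from the other sources: Σ 10^(L/10) = 10^(70.8/10) + 10^(76.8/10) = 5.989e+07 (77.77 dB).
To meet 79.6 dB overall, the treated milling machine may contribute at most 10^(79.6/10) − 5.989e+07 = 3.132e+07, i.e. 74.96 dB.
So the milling machine must be reduced from 80.8 to 74.96 dB: IL = 5.84 dB.

6 dB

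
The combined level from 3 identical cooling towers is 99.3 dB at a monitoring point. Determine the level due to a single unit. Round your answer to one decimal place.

Dividing the total intensity by 3 lowers the level by 10·log₁₀ 3 = 4.771 dB: L₁ = 99.3 − 4.771.

94.5 dB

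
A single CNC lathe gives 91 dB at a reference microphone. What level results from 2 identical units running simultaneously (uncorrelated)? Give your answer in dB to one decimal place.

94.0 dB

With 2 equal, uncorrelated contributions the intensity is 2× that of one unit, giving a rise of 10·log₁₀ 2.
L_total = 91 + 10·log₁₀(2) = 91 + 3.010 = 94.01 dB.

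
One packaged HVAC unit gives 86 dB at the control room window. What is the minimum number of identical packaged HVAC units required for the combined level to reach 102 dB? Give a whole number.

N identical sources give L₁ + 10·log₁₀ N, so require 10·log₁₀ N ≥ 102 − 86 = 16.0 dB.
N ≥ 10^(16.0/10) = 39.811, so N = 40.

40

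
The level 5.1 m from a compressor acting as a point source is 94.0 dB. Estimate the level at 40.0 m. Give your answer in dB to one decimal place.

76.1 dB

For a point source, L₂ = L₁ − 20·log₁₀(r₂/r₁).
L₂ = 94.0 − 20·log₁₀(40.0/5.1) = 94.0 − 17.890 = 76.11 dB.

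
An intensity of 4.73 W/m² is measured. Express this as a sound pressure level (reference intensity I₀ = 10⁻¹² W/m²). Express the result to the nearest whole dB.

I/I₀ = 4.73/10⁻¹² = 4.73×10^12, and L = 10·log₁₀(I/I₀).
L = 10·(0.6749 + 12) = 126.75 dB.

127 dB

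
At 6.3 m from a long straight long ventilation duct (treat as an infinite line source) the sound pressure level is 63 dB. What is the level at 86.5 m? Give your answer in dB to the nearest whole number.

52 dB

For a line source, L₂ = L₁ − 10·log₁₀(r₂/r₁).
L₂ = 63 − 10·log₁₀(86.5/6.3) = 63 − 11.377 = 51.62 dB.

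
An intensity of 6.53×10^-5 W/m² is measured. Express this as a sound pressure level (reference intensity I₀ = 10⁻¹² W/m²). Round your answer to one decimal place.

I/I₀ = 6.53×10^-5/10⁻¹² = 6.53×10^7, and L = 10·log₁₀(I/I₀).
L = 10·(0.8149 + 7) = 78.15 dB.

78.1 dB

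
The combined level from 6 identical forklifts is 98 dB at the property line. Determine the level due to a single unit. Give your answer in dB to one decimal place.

90.2 dB

For N identical incoherent sources L_total = L₁ + 10·log₁₀ N, so L₁ = 98 − 10·log₁₀(6) = 98 − 7.782.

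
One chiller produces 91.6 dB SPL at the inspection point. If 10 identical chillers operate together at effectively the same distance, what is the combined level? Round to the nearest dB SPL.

102 dB SPL

L_total = L₁ + 10·log₁₀ N for N identical incoherent sources.
L_total = 91.6 + 10·log₁₀(10) = 91.6 + 10.000 = 101.60 dB SPL.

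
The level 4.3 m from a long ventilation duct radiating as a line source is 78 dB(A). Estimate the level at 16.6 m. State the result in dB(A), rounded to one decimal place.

Line-source attenuation: ΔL = 10·log₁₀(r₂/r₁) = 10·log₁₀(16.6/4.3) = 5.866 dB.
L₂ = 78 − 10·log₁₀(16.6/4.3) = 78 − 5.866 = 72.13 dB(A).

72.1 dB(A)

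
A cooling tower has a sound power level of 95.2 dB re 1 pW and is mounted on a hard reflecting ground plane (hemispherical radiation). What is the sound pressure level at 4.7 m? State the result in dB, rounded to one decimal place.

L_p = L_w − 10·log₁₀(2π·r²) with r = 4.7 m.
2π·r² = 138.8 m², 10·log₁₀ of that is 21.424 dB.
L_p = 95.2 − 21.424 = 73.78 dB.

73.8 dB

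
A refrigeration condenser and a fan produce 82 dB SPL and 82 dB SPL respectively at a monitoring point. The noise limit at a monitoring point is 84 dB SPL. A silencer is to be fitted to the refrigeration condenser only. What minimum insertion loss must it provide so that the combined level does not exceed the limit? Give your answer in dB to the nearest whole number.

2 dB

Everything except the refrigeration condenser sums to 10^(82/10) = 1.585e+08 in linear terms, 82.00 dB SPL.
To meet 84 dB SPL overall, the treated refrigeration condenser may contribute at most 10^(84/10) − 1.585e+08 = 9.270e+07, i.e. 79.67 dB SPL.
Required insertion loss = 82 − 79.67 = 2.33 dB.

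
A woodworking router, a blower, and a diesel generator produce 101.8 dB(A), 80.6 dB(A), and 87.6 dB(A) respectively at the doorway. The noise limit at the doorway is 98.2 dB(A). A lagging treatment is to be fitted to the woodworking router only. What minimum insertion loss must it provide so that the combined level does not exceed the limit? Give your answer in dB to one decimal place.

Fixed contribution from the other sources: Σ 10^(L/10) = 10^(80.6/10) + 10^(87.6/10) = 6.903e+08 (88.39 dB(A)).
To meet 98.2 dB(A) overall, the treated woodworking router may contribute at most 10^(98.2/10) − 6.903e+08 = 5.917e+09, i.e. 97.72 dB(A).
Required insertion loss = 101.8 − 97.72 = 4.08 dB.

4.1 dB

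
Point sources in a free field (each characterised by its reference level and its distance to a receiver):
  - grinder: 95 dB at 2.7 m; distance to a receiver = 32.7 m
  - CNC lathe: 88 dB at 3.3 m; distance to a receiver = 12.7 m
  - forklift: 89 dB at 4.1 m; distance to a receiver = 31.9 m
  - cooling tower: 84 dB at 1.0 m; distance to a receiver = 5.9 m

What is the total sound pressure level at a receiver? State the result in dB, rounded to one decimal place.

79.3 dB

Apply inverse-square spreading to bring every level to the receiver, then sum 10^(L/10).
grinder: 95 − 20·log₁₀(32.7/2.7) = 95 − 21.66 = 73.34 dB.
CNC lathe: 88 − 20·log₁₀(12.7/3.3) = 88 − 11.71 = 76.29 dB.
forklift: 89 − 20·log₁₀(31.9/4.1) = 89 − 17.82 = 71.18 dB.
cooling tower: 84 − 20·log₁₀(5.9/1.0) = 84 − 15.42 = 68.58 dB.
Σ 10^(L/10) = 8.450e+07 → L_total = 10·log₁₀(8.450e+07) = 79.27 dB.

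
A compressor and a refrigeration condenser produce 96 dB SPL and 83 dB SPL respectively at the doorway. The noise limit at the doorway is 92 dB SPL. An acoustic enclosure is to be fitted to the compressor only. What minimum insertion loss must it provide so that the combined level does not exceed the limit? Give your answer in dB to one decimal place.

Everything except the compressor sums to 10^(83/10) = 1.995e+08 in linear terms, 83.00 dB SPL.
To meet 92 dB SPL overall, the treated compressor may contribute at most 10^(92/10) − 1.995e+08 = 1.385e+09, i.e. 91.42 dB SPL.
So the compressor must be reduced from 96 to 91.42 dB SPL: IL = 4.58 dB.

4.6 dB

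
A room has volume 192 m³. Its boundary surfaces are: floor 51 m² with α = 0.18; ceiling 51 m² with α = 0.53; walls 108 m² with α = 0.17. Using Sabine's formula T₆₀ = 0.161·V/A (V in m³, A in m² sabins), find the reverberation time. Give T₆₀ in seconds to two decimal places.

A = Σ Sᵢαᵢ = 51·0.18 + 51·0.53 + 108·0.17 = 54.57 m².
T₆₀ = 0.161 × 192 / 54.57 = 0.566 s.

0.57 s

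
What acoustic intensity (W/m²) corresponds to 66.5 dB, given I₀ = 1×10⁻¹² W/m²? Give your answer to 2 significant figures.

L = 10·log₁₀(I/I₀) ⇒ I = I₀·10^(L/10) = 10⁻¹² × 10^6.65.

4.5e-06 W/m²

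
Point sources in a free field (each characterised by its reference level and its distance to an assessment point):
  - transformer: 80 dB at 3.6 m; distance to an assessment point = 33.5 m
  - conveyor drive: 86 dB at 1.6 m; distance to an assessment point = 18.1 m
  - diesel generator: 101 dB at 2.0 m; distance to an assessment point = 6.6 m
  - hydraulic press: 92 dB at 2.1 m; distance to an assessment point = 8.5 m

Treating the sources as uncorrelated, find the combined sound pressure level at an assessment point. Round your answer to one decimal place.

91.0 dB

First find each source's level at the receiver (point-source: −20·log₁₀(r/r_ref)), then combine on an intensity basis.
transformer: 80 − 20·log₁₀(33.5/3.6) = 80 − 19.37 = 60.63 dB.
conveyor drive: 86 − 20·log₁₀(18.1/1.6) = 86 − 21.07 = 64.93 dB.
diesel generator: 101 − 20·log₁₀(6.6/2.0) = 101 − 10.37 = 90.63 dB.
hydraulic press: 92 − 20·log₁₀(8.5/2.1) = 92 − 12.14 = 79.86 dB.
Σ 10^(L/10) = 1.257e+09 → L_total = 10·log₁₀(1.257e+09) = 90.99 dB.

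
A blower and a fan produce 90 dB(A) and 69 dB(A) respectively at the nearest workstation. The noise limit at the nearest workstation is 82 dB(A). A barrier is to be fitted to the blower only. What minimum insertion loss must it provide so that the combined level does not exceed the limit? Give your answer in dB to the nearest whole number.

The untreated sources together contribute 10^(69/10) = 7.943e+06, i.e. 69.00 dB(A).
To meet 82 dB(A) overall, the treated blower may contribute at most 10^(82/10) − 7.943e+06 = 1.505e+08, i.e. 81.78 dB(A).
Required insertion loss = 90 − 81.78 = 8.22 dB.

8 dB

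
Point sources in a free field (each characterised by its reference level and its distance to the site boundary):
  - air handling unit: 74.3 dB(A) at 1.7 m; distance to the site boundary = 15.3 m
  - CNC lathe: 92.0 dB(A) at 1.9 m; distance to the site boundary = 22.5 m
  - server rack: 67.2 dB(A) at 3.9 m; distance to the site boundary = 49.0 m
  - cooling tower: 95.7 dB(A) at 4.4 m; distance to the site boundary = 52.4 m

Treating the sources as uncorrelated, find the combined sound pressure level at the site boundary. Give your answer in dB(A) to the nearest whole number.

76 dB(A)

First find each source's level at the receiver (point-source: −20·log₁₀(r/r_ref)), then combine on an intensity basis.
air handling unit: 74.3 − 20·log₁₀(15.3/1.7) = 74.3 − 19.08 = 55.22 dB(A).
CNC lathe: 92.0 − 20·log₁₀(22.5/1.9) = 92.0 − 21.47 = 70.53 dB(A).
server rack: 67.2 − 20·log₁₀(49.0/3.9) = 67.2 − 21.98 = 45.22 dB(A).
cooling tower: 95.7 − 20·log₁₀(52.4/4.4) = 95.7 − 21.52 = 74.18 dB(A).
Σ 10^(L/10) = 3.786e+07 → L_total = 10·log₁₀(3.786e+07) = 75.78 dB(A).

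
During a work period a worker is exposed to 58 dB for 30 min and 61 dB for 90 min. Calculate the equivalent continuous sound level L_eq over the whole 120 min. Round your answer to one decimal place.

The energy average is taken in the linear domain: L_eq = 10·log₁₀[(Σ tᵢ·10^(Lᵢ/10))/T], T = 120 min.
Σ tᵢ·10^(Lᵢ/10) = 30·10^(58/10) + 90·10^(61/10) = 1.322e+08.
L_eq = 10·log₁₀(1.322e+08/120) = 60.42 dB.

60.4 dB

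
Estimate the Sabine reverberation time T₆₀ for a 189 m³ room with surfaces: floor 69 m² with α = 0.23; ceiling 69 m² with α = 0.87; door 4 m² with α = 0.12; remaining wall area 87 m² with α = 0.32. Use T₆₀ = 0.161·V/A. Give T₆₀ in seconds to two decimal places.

Total absorption A = 69·0.23 + 69·0.87 + 4·0.12 + 87·0.32 = 104.22 m² sabins.
T₆₀ = 0.161·V/A = 0.161·189/104.22 = 0.292 s.

0.29 s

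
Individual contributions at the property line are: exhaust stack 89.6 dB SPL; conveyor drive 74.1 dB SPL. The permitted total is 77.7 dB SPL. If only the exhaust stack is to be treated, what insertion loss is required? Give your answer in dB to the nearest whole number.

14 dB

Everything except the exhaust stack sums to 10^(74.1/10) = 2.570e+07 in linear terms, 74.10 dB SPL.
To meet 77.7 dB SPL overall, the treated exhaust stack may contribute at most 10^(77.7/10) − 2.570e+07 = 3.318e+07, i.e. 75.21 dB SPL.
So the exhaust stack must be reduced from 89.6 to 75.21 dB SPL: IL = 14.39 dB.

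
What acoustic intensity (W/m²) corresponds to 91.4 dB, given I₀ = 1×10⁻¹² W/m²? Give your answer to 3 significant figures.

I/I₀ = 10^(91.4/10) = 1.38e+09, so I = 1.38e+09 × 10⁻¹² W/m².

0.00138 W/m²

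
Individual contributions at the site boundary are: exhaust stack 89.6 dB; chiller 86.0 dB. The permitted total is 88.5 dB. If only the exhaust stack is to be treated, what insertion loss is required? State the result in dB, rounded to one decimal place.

The untreated sources together contribute 10^(86.0/10) = 3.981e+08, i.e. 86.00 dB.
The limit corresponds to 10^(88.5/10) = 7.079e+08; subtracting the fixed part leaves 3.098e+08 for the exhaust stack, i.e. 84.91 dB.
Required insertion loss = 89.6 − 84.91 = 4.69 dB.

4.7 dB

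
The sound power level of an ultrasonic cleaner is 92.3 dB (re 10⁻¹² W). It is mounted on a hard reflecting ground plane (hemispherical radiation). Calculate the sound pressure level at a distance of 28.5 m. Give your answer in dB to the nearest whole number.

55 dB

Free-field hemispherical radiation: L_p = L_w − 10·log₁₀(2π·r²), r = 28.5 m.
2π·r² = 5104 m², 10·log₁₀ of that is 37.079 dB.
L_p = 92.3 − 37.079 = 55.22 dB.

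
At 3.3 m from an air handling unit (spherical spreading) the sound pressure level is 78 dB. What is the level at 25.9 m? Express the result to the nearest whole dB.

For a point source, L₂ = L₁ − 20·log₁₀(r₂/r₁).
L₂ = 78 − 20·log₁₀(25.9/3.3) = 78 − 17.896 = 60.10 dB.

60 dB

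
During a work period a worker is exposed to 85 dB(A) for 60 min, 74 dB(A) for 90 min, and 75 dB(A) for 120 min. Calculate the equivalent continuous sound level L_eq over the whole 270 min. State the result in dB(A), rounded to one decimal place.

The energy average is taken in the linear domain: L_eq = 10·log₁₀[(Σ tᵢ·10^(Lᵢ/10))/T], T = 270 min.
Σ tᵢ·10^(Lᵢ/10) = 60·10^(85/10) + 90·10^(74/10) + 120·10^(75/10) = 2.503e+10.
L_eq = 10·log₁₀(2.503e+10/270) = 79.67 dB(A).

79.7 dB(A)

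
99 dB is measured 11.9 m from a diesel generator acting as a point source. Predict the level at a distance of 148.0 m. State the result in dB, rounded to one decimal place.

77.1 dB

For a point source, L₂ = L₁ − 20·log₁₀(r₂/r₁).
L₂ = 99 − 20·log₁₀(148.0/11.9) = 99 − 21.894 = 77.11 dB.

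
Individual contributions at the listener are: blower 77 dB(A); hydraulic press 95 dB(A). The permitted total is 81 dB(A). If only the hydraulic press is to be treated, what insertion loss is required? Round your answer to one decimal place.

Everything except the hydraulic press sums to 10^(77/10) = 5.012e+07 in linear terms, 77.00 dB(A).
The limit corresponds to 10^(81/10) = 1.259e+08; subtracting the fixed part leaves 7.577e+07 for the hydraulic press, i.e. 78.80 dB(A).
So the hydraulic press must be reduced from 95 to 78.80 dB(A): IL = 16.20 dB.

16.2 dB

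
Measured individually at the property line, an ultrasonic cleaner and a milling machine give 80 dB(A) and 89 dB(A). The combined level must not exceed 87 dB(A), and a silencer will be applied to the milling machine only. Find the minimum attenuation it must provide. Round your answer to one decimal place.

3.0 dB

The untreated sources together contribute 10^(80/10) = 1.000e+08, i.e. 80.00 dB(A).
The limit corresponds to 10^(87/10) = 5.012e+08; subtracting the fixed part leaves 4.012e+08 for the milling machine, i.e. 86.03 dB(A).
So the milling machine must be reduced from 89 to 86.03 dB(A): IL = 2.97 dB.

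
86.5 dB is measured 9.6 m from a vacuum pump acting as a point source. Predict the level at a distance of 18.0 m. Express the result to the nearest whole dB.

81 dB

Spherical spreading from a point source gives a 20·log₁₀(r₂/r₁) drop.
L₂ = 86.5 − 20·log₁₀(18.0/9.6) = 86.5 − 5.460 = 81.04 dB.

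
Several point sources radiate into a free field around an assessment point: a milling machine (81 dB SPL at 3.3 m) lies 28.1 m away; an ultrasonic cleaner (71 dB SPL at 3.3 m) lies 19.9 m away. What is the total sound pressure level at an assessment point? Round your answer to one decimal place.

63.2 dB SPL

Apply inverse-square spreading to bring every level to the receiver, then sum 10^(L/10).
milling machine: 81 − 20·log₁₀(28.1/3.3) = 81 − 18.60 = 62.40 dB SPL.
ultrasonic cleaner: 71 − 20·log₁₀(19.9/3.3) = 71 − 15.61 = 55.39 dB SPL.
Σ 10^(L/10) = 2.082e+06 → L_total = 10·log₁₀(2.082e+06) = 63.19 dB SPL.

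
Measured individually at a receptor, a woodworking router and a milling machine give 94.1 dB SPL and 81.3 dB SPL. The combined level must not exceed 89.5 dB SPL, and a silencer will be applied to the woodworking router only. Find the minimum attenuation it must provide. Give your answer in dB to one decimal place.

5.3 dB

Fixed contribution from the other source: Σ 10^(L/10) = 10^(81.3/10) = 1.349e+08 (81.30 dB SPL).
The limit corresponds to 10^(89.5/10) = 8.913e+08; subtracting the fixed part leaves 7.564e+08 for the woodworking router, i.e. 88.79 dB SPL.
Required insertion loss = 94.1 − 88.79 = 5.31 dB.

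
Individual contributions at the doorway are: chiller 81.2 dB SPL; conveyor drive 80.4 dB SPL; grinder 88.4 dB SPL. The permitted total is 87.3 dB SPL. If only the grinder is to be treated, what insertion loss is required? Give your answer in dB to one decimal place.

Fixed contribution from the other sources: Σ 10^(L/10) = 10^(81.2/10) + 10^(80.4/10) = 2.415e+08 (83.83 dB SPL).
To meet 87.3 dB SPL overall, the treated grinder may contribute at most 10^(87.3/10) − 2.415e+08 = 2.956e+08, i.e. 84.71 dB SPL.
So the grinder must be reduced from 88.4 to 84.71 dB SPL: IL = 3.69 dB.

3.7 dB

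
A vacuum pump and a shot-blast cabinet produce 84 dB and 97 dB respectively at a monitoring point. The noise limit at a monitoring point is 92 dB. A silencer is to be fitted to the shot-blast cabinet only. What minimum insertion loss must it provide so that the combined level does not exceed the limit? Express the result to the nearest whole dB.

6 dB

Fixed contribution from the other source: Σ 10^(L/10) = 10^(84/10) = 2.512e+08 (84.00 dB).
To meet 92 dB overall, the treated shot-blast cabinet may contribute at most 10^(92/10) − 2.512e+08 = 1.334e+09, i.e. 91.25 dB.
Required insertion loss = 97 − 91.25 = 5.75 dB.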